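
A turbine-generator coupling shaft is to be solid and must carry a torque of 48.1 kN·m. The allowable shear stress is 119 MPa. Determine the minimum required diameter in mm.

For a solid shaft τ_max = 16T/(πd³), so d = (16T/(π τ_allow))^(1/3) = (16·48100/(π·1.19×10^8))^(1/3) = 0.1272 m.

127 mm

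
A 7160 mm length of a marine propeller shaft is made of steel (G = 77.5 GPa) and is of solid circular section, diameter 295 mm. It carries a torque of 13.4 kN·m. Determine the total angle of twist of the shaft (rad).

0.00167 rad

J = πd⁴/32 = π(0.295)⁴/32 = 7.435×10^-4 m⁴.
θ = T·L/(G·J) = 13400 × 7.16 / (77.5×10⁹ × 7.435×10^-4) = 1.665×10^-3 rad.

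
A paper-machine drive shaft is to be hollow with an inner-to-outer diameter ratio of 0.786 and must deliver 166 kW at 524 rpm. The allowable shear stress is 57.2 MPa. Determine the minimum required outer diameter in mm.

ω = 2π·524/60 = 54.87 rad/s, so T = P/ω = 166×10³ / 54.87 = 3025 N·m.
For a hollow shaft with d_i/d_o = 0.786: τ_max = 16T/(π d_o³ (1−k⁴)), so d_o = [16T/(π τ_allow (1−k⁴))]^(1/3) = [16·3025/(π·5.72×10^7·0.6183)]^(1/3) = 0.07581 m.

75.8 mm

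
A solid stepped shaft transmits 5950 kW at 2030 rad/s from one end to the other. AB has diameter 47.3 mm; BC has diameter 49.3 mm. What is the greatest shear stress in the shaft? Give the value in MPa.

141 MPa

ω = 2030 rad/s, so T = P/ω = 5950×10³ / 2030 = 2931 N·m.
Under the same torque, τ_max = 16T/(πd³) is largest where d is smallest — segment AB (d = 47.3 mm).
τ_max = 16·2931/(π·(0.0473)³) = 1.411×10^8 Pa.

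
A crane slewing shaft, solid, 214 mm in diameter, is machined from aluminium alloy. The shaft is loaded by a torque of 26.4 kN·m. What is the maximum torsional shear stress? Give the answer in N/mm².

13.7 N/mm²

J = πd⁴/32 = π(0.214)⁴/32 = 2.059×10^-4 m⁴.
τ_max = T·r/J = 26400 × 0.107 / 2.059×10^-4 = 1.372×10^7 Pa.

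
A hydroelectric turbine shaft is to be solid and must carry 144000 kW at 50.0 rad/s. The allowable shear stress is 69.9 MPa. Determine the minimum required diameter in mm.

ω = 50.0 rad/s, so T = P/ω = 144000×10³ / 50.00 = 2.880e6 N·m.
For a solid shaft τ_max = 16T/(πd³), so d = (16T/(π τ_allow))^(1/3) = (16·2.880e6/(π·6.99×10^7))^(1/3) = 0.5942 m.

594 mm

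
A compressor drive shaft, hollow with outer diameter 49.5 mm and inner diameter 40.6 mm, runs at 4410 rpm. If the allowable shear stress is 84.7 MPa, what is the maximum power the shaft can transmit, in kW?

J = π(d_o⁴ − d_i⁴)/32 = π(0.0495⁴ − 0.0406⁴)/32 = 3.227×10^-7 m⁴.
T_max = τ_allow·J/r = 8.47×10^7 × 3.227×10^-7 / 0.0248 = 1104 N·m.
ω = 2π·4410/60 = 461.8 rad/s, so P_max = T_max·ω = 5.099×10^5 W.

510 kW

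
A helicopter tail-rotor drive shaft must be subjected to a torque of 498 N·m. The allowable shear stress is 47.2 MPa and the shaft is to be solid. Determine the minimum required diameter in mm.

For a solid shaft τ_max = 16T/(πd³), so d = (16T/(π τ_allow))^(1/3) = (16·498.0/(π·4.72×10^7))^(1/3) = 0.03774 m.

37.7 mm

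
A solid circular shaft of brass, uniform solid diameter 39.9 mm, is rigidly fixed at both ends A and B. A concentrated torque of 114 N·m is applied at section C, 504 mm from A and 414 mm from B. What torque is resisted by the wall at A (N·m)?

51.4 N·m

With uniform GJ and both ends fixed, compatibility θ_AC = θ_CB gives T_A·a = T_B·b, together with T_A + T_B = T₀.
T_A = T₀·b/(a+b) = 114.0·414/918.0 = 51.41 N·m; T_B = 62.59 N·m.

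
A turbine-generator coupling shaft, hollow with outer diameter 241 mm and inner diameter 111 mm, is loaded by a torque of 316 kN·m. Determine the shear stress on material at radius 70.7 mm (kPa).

J = π(d_o⁴ − d_i⁴)/32 = π(0.241⁴ − 0.111⁴)/32 = 3.163×10^-4 m⁴.
Shear stress varies linearly with radius: τ = T·r/J = 316000 × 0.0707 / 3.163×10^-4 = 7.064×10^7 Pa.

70600 kPa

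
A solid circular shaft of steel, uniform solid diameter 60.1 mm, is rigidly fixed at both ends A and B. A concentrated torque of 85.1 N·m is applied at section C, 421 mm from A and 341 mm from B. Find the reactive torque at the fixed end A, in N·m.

With uniform GJ and both ends fixed, compatibility θ_AC = θ_CB gives T_A·a = T_B·b, together with T_A + T_B = T₀.
T_A = T₀·b/(a+b) = 85.10·341/762.0 = 38.08 N·m; T_B = 47.02 N·m.

38.1 N·m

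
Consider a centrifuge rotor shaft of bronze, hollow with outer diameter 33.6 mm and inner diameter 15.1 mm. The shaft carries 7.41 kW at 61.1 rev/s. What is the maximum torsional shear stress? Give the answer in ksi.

ω = 2π·61.1 = 383.9 rad/s, so T = P/ω = 7.41×10³ / 383.9 = 19.30 N·m.
J = π(d_o⁴ − d_i⁴)/32 = π(0.0336⁴ − 0.0151⁴)/32 = 1.200×10^-7 m⁴.
τ_max = T·r/J = 19.30 × 0.0168 / 1.200×10^-7 = 2.702×10^6 Pa.

0.392 ksi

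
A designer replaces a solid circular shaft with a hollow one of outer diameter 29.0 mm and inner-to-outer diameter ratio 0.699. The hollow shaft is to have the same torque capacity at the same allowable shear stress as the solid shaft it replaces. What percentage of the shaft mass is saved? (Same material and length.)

Equal τ_max and T ⇒ the solid shaft needs d_s³ = d_o³(1−k⁴), so d_s = 29.0·(1−0.699⁴)^(1/3) = 26.48 mm.
Area ratio A_h/A_s = d_o²(1−k²)/d_s² = (1−k²)/(1−k⁴)^(2/3) = 0.6134.
Mass saving = 1 − 0.6134 = 38.7 %.

38.7 %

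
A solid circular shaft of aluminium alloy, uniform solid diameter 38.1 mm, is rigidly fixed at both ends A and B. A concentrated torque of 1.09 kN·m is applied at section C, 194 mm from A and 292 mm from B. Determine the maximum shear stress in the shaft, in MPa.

60.3 MPa

With uniform GJ and both ends fixed, compatibility θ_AC = θ_CB gives T_A·a = T_B·b, together with T_A + T_B = T₀.
T_A = T₀·b/(a+b) = 1090·292/486.0 = 654.9 N·m; T_B = 435.1 N·m.
τ in each portion: τ_AC = 6.03×10^7 Pa, τ_CB = 4.01×10^7 Pa; maximum is in AC.
τ_max = T_AC·r/J = 654.9·0.0191/2.07×10^-7 = 6.031×10^7 Pa.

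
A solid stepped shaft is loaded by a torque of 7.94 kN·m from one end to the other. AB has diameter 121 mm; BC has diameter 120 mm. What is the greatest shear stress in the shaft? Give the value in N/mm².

Under the same torque, τ_max = 16T/(πd³) is largest where d is smallest — segment BC (d = 120 mm).
τ_max = 16·7940/(π·(0.120)³) = 2.340×10^7 Pa.

23.4 N/mm²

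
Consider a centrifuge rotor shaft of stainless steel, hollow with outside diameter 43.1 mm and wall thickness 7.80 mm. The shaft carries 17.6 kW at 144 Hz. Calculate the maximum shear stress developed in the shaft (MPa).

1.48 MPa

ω = 2π·144 = 904.8 rad/s, so T = P/ω = 17.6×10³ / 904.8 = 19.45 N·m.
J = π(d_o⁴ − d_i⁴)/32 = π(0.0431⁴ − 0.0275⁴)/32 = 2.826×10^-7 m⁴.
τ_max = T·r/J = 19.45 × 0.0215 / 2.826×10^-7 = 1.483×10^6 Pa.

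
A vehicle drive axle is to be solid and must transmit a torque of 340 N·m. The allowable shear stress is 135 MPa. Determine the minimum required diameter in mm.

For a solid shaft τ_max = 16T/(πd³), so d = (16T/(π τ_allow))^(1/3) = (16·340.0/(π·1.35×10^8))^(1/3) = 0.02341 m.

23.4 mm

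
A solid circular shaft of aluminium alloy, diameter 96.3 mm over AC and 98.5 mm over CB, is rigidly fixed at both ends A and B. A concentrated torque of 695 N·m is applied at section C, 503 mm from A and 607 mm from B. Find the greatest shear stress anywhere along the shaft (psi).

301 psi

Compatibility: T_A·a/J_AC = T_B·b/J_CB with T_A + T_B = T₀.
J_AC = 8.44×10^-6 m⁴, J_CB = 9.24×10^-6 m⁴, so T_A = T₀·(J_AC/a)/((J_AC/a)+(J_CB/b)) = 364.4 N·m, T_B = 330.6 N·m.
τ in each portion: τ_AC = 2.08×10^6 Pa, τ_CB = 1.76×10^6 Pa; maximum is in AC.
τ_max = T_AC·r/J = 364.4·0.0481/8.44×10^-6 = 2.078×10^6 Pa.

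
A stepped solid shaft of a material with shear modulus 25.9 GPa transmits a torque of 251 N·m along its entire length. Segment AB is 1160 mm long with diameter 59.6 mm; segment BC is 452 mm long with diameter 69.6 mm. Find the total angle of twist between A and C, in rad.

J_AB = π(0.0596)⁴/32 = 1.24×10^-6 m⁴; J_BC = π(0.0696)⁴/32 = 2.30×10^-6 m⁴.
θ = (T/G)·Σ L_i/J_i = (251.0/25.9×10⁹)·(1.16/1.24×10^-6 + 0.452/2.30×10^-6) = 0.01098 rad.

0.0110 rad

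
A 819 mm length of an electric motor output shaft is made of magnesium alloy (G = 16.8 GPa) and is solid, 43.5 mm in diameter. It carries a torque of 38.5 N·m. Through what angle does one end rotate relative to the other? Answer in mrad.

5.34 mrad

J = πd⁴/32 = π(0.0435)⁴/32 = 3.515×10^-7 m⁴.
θ = T·L/(G·J) = 38.50 × 0.819 / (16.8×10⁹ × 3.515×10^-7) = 5.339×10^-3 rad.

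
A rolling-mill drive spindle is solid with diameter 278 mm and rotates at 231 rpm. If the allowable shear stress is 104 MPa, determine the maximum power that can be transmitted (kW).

10600 kW

J = πd⁴/32 = π(0.278)⁴/32 = 5.864×10^-4 m⁴.
T_max = τ_allow·J/r = 1.04×10^8 × 5.864×10^-4 / 0.139 = 438700 N·m.
ω = 2π·231/60 = 24.19 rad/s, so P_max = T_max·ω = 1.061×10^7 W.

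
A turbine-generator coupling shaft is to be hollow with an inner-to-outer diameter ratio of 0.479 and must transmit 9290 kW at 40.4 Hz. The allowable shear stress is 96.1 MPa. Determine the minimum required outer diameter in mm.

127 mm

ω = 2π·40.4 = 253.8 rad/s, so T = P/ω = 9290×10³ / 253.8 = 36600 N·m.
For a hollow shaft with d_i/d_o = 0.479: τ_max = 16T/(π d_o³ (1−k⁴)), so d_o = [16T/(π τ_allow (1−k⁴))]^(1/3) = [16·36600/(π·9.61×10^7·0.9474)]^(1/3) = 0.1270 m.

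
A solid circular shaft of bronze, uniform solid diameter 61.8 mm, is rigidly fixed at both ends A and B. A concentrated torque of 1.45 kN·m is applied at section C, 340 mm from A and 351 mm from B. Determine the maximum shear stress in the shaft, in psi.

With uniform GJ and both ends fixed, compatibility θ_AC = θ_CB gives T_A·a = T_B·b, together with T_A + T_B = T₀.
T_A = T₀·b/(a+b) = 1450·351/691.0 = 736.5 N·m; T_B = 713.5 N·m.
τ in each portion: τ_AC = 1.59×10^7 Pa, τ_CB = 1.54×10^7 Pa; maximum is in AC.
τ_max = T_AC·r/J = 736.5·0.0309/1.43×10^-6 = 1.589×10^7 Pa.

2310 psi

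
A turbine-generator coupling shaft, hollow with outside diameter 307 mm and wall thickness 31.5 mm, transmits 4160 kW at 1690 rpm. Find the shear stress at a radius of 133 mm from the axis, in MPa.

ω = 2π·1690/60 = 177.0 rad/s, so T = P/ω = 4160×10³ / 177.0 = 23510 N·m.
J = π(d_o⁴ − d_i⁴)/32 = π(0.307⁴ − 0.244⁴)/32 = 5.241×10^-4 m⁴.
Shear stress varies linearly with radius: τ = T·r/J = 23510 × 0.133 / 5.241×10^-4 = 5.965×10^6 Pa.

5.97 MPa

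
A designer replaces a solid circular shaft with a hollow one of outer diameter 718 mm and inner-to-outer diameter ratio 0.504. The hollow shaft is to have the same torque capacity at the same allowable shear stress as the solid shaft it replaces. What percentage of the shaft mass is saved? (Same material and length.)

22.0 %

Equal τ_max and T ⇒ the solid shaft needs d_s³ = d_o³(1−k⁴), so d_s = 718·(1−0.504⁴)^(1/3) = 702.2 mm.
Area ratio A_h/A_s = d_o²(1−k²)/d_s² = (1−k²)/(1−k⁴)^(2/3) = 0.7799.
Mass saving = 1 − 0.7799 = 22.0 %.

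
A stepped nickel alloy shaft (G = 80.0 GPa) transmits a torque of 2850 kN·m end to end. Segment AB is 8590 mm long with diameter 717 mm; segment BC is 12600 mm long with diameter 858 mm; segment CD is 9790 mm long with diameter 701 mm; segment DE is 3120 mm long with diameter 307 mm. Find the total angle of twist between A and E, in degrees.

9.30°

J_AB = π(0.717)⁴/32 = 0.0259 m⁴; J_BC = π(0.858)⁴/32 = 0.0532 m⁴; J_CD = π(0.701)⁴/32 = 0.0237 m⁴; J_DE = π(0.307)⁴/32 = 8.72×10^-4 m⁴.
θ = (T/G)·Σ L_i/J_i = (2.850e6/80.0×10⁹)·(8.59/0.0259 + 12.6/0.0532 + 9.79/0.0237 + 3.12/8.72×10^-4) = 0.1624 rad.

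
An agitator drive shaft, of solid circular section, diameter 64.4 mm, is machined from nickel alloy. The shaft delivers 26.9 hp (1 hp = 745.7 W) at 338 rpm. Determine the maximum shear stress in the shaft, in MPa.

ω = 2π·338/60 = 35.40 rad/s, so T = P/ω = 26.9×745.7 / 35.40 = 566.7 N·m.
J = πd⁴/32 = π(0.0644)⁴/32 = 1.689×10^-6 m⁴.
τ_max = T·r/J = 566.7 × 0.0322 / 1.689×10^-6 = 1.081×10^7 Pa.

10.8 MPa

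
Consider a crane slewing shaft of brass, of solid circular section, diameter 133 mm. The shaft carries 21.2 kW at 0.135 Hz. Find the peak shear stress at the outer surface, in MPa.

ω = 2π·0.135 = 0.8482 rad/s, so T = P/ω = 21.2×10³ / 0.8482 = 24990 N·m.
J = πd⁴/32 = π(0.133)⁴/32 = 3.072×10^-5 m⁴.
τ_max = T·r/J = 24990 × 0.0665 / 3.072×10^-5 = 5.411×10^7 Pa.

54.1 MPa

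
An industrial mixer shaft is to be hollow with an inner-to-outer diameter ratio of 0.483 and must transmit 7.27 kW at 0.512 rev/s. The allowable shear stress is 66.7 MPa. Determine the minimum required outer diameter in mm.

ω = 2π·0.512 = 3.217 rad/s, so T = P/ω = 7.27×10³ / 3.217 = 2260 N·m.
For a hollow shaft with d_i/d_o = 0.483: τ_max = 16T/(π d_o³ (1−k⁴)), so d_o = [16T/(π τ_allow (1−k⁴))]^(1/3) = [16·2260/(π·6.67×10^7·0.9456)]^(1/3) = 0.05672 m.

56.7 mm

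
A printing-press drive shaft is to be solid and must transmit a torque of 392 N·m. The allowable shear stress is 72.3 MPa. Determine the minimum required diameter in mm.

For a solid shaft τ_max = 16T/(πd³), so d = (16T/(π τ_allow))^(1/3) = (16·392.0/(π·7.23×10^7))^(1/3) = 0.03023 m.

30.2 mm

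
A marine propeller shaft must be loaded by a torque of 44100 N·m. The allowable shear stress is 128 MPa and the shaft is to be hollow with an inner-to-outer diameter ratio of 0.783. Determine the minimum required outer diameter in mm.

For a hollow shaft with d_i/d_o = 0.783: τ_max = 16T/(π d_o³ (1−k⁴)), so d_o = [16T/(π τ_allow (1−k⁴))]^(1/3) = [16·44100/(π·1.28×10^8·0.6241)]^(1/3) = 0.1411 m.

141 mm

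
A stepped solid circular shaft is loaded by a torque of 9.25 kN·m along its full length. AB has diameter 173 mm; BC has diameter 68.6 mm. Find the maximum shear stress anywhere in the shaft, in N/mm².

Under the same torque, τ_max = 16T/(πd³) is largest where d is smallest — segment BC (d = 68.6 mm).
τ_max = 16·9250/(π·(0.0686)³) = 1.459×10^8 Pa.

146 N/mm²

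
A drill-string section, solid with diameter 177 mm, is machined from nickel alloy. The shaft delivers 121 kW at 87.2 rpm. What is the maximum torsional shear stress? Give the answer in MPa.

ω = 2π·87.2/60 = 9.132 rad/s, so T = P/ω = 121×10³ / 9.132 = 13250 N·m.
J = πd⁴/32 = π(0.177)⁴/32 = 9.636×10^-5 m⁴.
τ_max = T·r/J = 13250 × 0.0885 / 9.636×10^-5 = 1.217×10^7 Pa.

12.2 MPa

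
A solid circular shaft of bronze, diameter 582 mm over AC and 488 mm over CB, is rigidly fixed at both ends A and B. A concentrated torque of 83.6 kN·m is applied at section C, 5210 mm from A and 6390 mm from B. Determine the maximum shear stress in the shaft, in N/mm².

1.54 N/mm²

Compatibility: T_A·a/J_AC = T_B·b/J_CB with T_A + T_B = T₀.
J_AC = 0.0113 m⁴, J_CB = 5.57×10^-3 m⁴, so T_A = T₀·(J_AC/a)/((J_AC/a)+(J_CB/b)) = 59590 N·m, T_B = 24010 N·m.
τ in each portion: τ_AC = 1.54×10^6 Pa, τ_CB = 1.05×10^6 Pa; maximum is in AC.
τ_max = T_AC·r/J = 59590·0.291/0.0113 = 1.539×10^6 Pa.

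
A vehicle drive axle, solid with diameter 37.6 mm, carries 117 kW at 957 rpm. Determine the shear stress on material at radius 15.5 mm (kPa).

ω = 2π·957/60 = 100.2 rad/s, so T = P/ω = 117×10³ / 100.2 = 1167 N·m.
J = πd⁴/32 = π(0.0376)⁴/32 = 1.962×10^-7 m⁴.
Shear stress varies linearly with radius: τ = T·r/J = 1167 × 0.0155 / 1.962×10^-7 = 9.222×10^7 Pa.

92200 kPa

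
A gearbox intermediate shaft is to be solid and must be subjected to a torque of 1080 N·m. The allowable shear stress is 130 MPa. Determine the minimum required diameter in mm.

For a solid shaft τ_max = 16T/(πd³), so d = (16T/(π τ_allow))^(1/3) = (16·1080/(π·1.30×10^8))^(1/3) = 0.03485 m.

34.8 mm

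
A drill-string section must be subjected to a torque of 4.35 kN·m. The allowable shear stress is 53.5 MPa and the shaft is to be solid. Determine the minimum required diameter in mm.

74.5 mm

For a solid shaft τ_max = 16T/(πd³), so d = (16T/(π τ_allow))^(1/3) = (16·4350/(π·5.35×10^7))^(1/3) = 0.07454 m.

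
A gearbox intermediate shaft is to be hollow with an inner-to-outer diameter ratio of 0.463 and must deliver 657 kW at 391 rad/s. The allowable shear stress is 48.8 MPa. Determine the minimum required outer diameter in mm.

56.9 mm

ω = 391 rad/s, so T = P/ω = 657×10³ / 391.0 = 1680 N·m.
For a hollow shaft with d_i/d_o = 0.463: τ_max = 16T/(π d_o³ (1−k⁴)), so d_o = [16T/(π τ_allow (1−k⁴))]^(1/3) = [16·1680/(π·4.88×10^7·0.9540)]^(1/3) = 0.05686 m.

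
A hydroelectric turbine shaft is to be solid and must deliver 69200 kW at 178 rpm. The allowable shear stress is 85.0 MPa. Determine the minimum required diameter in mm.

606 mm

ω = 2π·178/60 = 18.64 rad/s, so T = P/ω = 69200×10³ / 18.64 = 3.712e6 N·m.
For a solid shaft τ_max = 16T/(πd³), so d = (16T/(π τ_allow))^(1/3) = (16·3.712e6/(π·8.50×10^7))^(1/3) = 0.6059 m.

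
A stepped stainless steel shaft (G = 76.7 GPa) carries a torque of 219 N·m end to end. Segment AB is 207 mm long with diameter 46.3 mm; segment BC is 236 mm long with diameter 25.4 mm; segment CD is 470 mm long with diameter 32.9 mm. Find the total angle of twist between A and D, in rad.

0.0295 rad

J_AB = π(0.0463)⁴/32 = 4.51×10^-7 m⁴; J_BC = π(0.0254)⁴/32 = 4.09×10^-8 m⁴; J_CD = π(0.0329)⁴/32 = 1.15×10^-7 m⁴.
θ = (T/G)·Σ L_i/J_i = (219.0/76.7×10⁹)·(0.207/4.51×10^-7 + 0.236/4.09×10^-8 + 0.470/1.15×10^-7) = 0.02947 rad.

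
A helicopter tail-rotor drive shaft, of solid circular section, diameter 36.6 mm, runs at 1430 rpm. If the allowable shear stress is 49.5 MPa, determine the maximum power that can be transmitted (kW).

71.4 kW

J = πd⁴/32 = π(0.0366)⁴/32 = 1.762×10^-7 m⁴.
T_max = τ_allow·J/r = 4.95×10^7 × 1.762×10^-7 / 0.0183 = 476.5 N·m.
ω = 2π·1430/60 = 149.7 rad/s, so P_max = T_max·ω = 7.136×10^4 W.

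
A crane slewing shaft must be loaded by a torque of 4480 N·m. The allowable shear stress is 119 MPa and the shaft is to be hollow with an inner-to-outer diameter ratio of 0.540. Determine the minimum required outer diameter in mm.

59.4 mm

For a hollow shaft with d_i/d_o = 0.540: τ_max = 16T/(π d_o³ (1−k⁴)), so d_o = [16T/(π τ_allow (1−k⁴))]^(1/3) = [16·4480/(π·1.19×10^8·0.9150)]^(1/3) = 0.05940 m.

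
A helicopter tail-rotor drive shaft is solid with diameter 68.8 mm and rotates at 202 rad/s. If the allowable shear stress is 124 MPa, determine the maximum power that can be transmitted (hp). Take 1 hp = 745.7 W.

2150 hp

J = πd⁴/32 = π(0.0688)⁴/32 = 2.200×10^-6 m⁴.
T_max = τ_allow·J/r = 1.24×10^8 × 2.200×10^-6 / 0.0344 = 7929 N·m.
ω = 202 rad/s, so P_max = T_max·ω = 1.602×10^6 W.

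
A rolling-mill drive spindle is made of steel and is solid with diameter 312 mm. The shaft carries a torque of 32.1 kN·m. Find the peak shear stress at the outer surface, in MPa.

5.38 MPa

J = πd⁴/32 = π(0.312)⁴/32 = 9.303×10^-4 m⁴.
τ_max = T·r/J = 32100 × 0.156 / 9.303×10^-4 = 5.383×10^6 Pa.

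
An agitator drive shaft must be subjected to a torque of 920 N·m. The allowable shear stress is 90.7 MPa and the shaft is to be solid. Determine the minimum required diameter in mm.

For a solid shaft τ_max = 16T/(πd³), so d = (16T/(π τ_allow))^(1/3) = (16·920.0/(π·9.07×10^7))^(1/3) = 0.03724 m.

37.2 mm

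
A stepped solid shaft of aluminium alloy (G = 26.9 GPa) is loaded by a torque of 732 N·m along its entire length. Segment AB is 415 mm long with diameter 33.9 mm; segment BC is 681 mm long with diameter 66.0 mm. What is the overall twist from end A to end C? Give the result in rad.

0.0970 rad

J_AB = π(0.0339)⁴/32 = 1.30×10^-7 m⁴; J_BC = π(0.0660)⁴/32 = 1.86×10^-6 m⁴.
θ = (T/G)·Σ L_i/J_i = (732.0/26.9×10⁹)·(0.415/1.30×10^-7 + 0.681/1.86×10^-6) = 0.09705 rad.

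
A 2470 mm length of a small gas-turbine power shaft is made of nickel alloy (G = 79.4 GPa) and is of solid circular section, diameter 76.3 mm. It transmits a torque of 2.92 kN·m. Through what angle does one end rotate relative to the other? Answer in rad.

0.0273 rad

J = πd⁴/32 = π(0.0763)⁴/32 = 3.327×10^-6 m⁴.
θ = T·L/(G·J) = 2920 × 2.47 / (79.4×10⁹ × 3.327×10^-6) = 0.02730 rad.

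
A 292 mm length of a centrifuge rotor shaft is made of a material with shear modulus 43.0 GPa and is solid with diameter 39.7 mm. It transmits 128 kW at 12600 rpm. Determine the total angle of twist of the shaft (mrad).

ω = 2π·12600/60 = 1319 rad/s, so T = P/ω = 128×10³ / 1319 = 97.01 N·m.
J = πd⁴/32 = π(0.0397)⁴/32 = 2.439×10^-7 m⁴.
θ = T·L/(G·J) = 97.01 × 0.292 / (43.0×10⁹ × 2.439×10^-7) = 2.701×10^-3 rad.

2.70 mrad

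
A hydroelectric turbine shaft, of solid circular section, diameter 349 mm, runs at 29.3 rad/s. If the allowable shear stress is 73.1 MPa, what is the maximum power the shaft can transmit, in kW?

17900 kW

J = πd⁴/32 = π(0.349)⁴/32 = 1.456×10^-3 m⁴.
T_max = τ_allow·J/r = 7.31×10^7 × 1.456×10^-3 / 0.174 = 610100 N·m.
ω = 29.3 rad/s, so P_max = T_max·ω = 1.788×10^7 W.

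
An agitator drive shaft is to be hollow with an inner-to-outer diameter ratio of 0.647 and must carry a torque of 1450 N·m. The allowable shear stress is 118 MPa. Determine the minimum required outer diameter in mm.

42.3 mm

For a hollow shaft with d_i/d_o = 0.647: τ_max = 16T/(π d_o³ (1−k⁴)), so d_o = [16T/(π τ_allow (1−k⁴))]^(1/3) = [16·1450/(π·1.18×10^8·0.8248)]^(1/3) = 0.04234 m.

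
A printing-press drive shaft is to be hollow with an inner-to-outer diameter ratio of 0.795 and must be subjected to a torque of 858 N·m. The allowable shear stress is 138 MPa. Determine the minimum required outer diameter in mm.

37.5 mm

For a hollow shaft with d_i/d_o = 0.795: τ_max = 16T/(π d_o³ (1−k⁴)), so d_o = [16T/(π τ_allow (1−k⁴))]^(1/3) = [16·858.0/(π·1.38×10^8·0.6005)]^(1/3) = 0.03750 m.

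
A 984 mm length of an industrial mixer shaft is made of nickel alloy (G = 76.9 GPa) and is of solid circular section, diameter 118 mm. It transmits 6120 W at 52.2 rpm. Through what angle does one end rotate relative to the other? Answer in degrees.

ω = 2π·52.2/60 = 5.466 rad/s, so T = P/ω = 6120 / 5.466 = 1120 N·m.
J = πd⁴/32 = π(0.118)⁴/32 = 1.903×10^-5 m⁴.
θ = T·L/(G·J) = 1120 × 0.984 / (76.9×10⁹ × 1.903×10^-5) = 7.527×10^-4 rad.

0.0431°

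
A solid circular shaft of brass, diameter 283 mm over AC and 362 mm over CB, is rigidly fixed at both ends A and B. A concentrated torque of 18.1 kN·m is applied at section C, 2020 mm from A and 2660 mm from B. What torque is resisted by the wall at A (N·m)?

5970 N·m

Compatibility: T_A·a/J_AC = T_B·b/J_CB with T_A + T_B = T₀.
J_AC = 6.30×10^-4 m⁴, J_CB = 1.69×10^-3 m⁴, so T_A = T₀·(J_AC/a)/((J_AC/a)+(J_CB/b)) = 5967 N·m, T_B = 12130 N·m.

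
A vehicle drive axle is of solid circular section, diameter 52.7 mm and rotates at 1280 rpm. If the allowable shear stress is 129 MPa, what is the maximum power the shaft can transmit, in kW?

497 kW

J = πd⁴/32 = π(0.0527)⁴/32 = 7.573×10^-7 m⁴.
T_max = τ_allow·J/r = 1.29×10^8 × 7.573×10^-7 / 0.0264 = 3707 N·m.
ω = 2π·1280/60 = 134.0 rad/s, so P_max = T_max·ω = 4.969×10^5 W.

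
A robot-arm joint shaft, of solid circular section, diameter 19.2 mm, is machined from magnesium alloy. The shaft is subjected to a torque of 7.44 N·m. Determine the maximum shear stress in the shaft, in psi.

J = πd⁴/32 = π(0.0192)⁴/32 = 1.334×10^-8 m⁴.
τ_max = T·r/J = 7.440 × 0.00960 / 1.334×10^-8 = 5.354×10^6 Pa.

776 psi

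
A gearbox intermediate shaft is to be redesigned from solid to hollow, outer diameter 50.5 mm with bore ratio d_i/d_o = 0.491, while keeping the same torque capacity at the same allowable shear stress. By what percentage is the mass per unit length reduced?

Equal τ_max and T ⇒ the solid shaft needs d_s³ = d_o³(1−k⁴), so d_s = 50.5·(1−0.491⁴)^(1/3) = 49.50 mm.
Area ratio A_h/A_s = d_o²(1−k²)/d_s² = (1−k²)/(1−k⁴)^(2/3) = 0.7898.
Mass saving = 1 − 0.7898 = 21.0 %.

21.0 %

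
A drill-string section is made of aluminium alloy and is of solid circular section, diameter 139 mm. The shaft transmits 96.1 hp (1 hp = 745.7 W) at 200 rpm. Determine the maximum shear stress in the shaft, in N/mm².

6.49 N/mm²

ω = 2π·200/60 = 20.94 rad/s, so T = P/ω = 96.1×745.7 / 20.94 = 3422 N·m.
J = πd⁴/32 = π(0.139)⁴/32 = 3.665×10^-5 m⁴.
τ_max = T·r/J = 3422 × 0.0695 / 3.665×10^-5 = 6.489×10^6 Pa.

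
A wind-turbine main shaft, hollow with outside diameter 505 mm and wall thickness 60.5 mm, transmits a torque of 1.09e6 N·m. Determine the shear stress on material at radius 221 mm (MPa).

J = π(d_o⁴ − d_i⁴)/32 = π(0.505⁴ − 0.384⁴)/32 = 4.250×10^-3 m⁴.
Shear stress varies linearly with radius: τ = T·r/J = 1.090e6 × 0.221 / 4.250×10^-3 = 5.667×10^7 Pa.

56.7 MPa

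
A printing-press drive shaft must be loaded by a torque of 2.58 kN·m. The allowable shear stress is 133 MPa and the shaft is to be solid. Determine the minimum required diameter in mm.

46.2 mm

For a solid shaft τ_max = 16T/(πd³), so d = (16T/(π τ_allow))^(1/3) = (16·2580/(π·1.33×10^8))^(1/3) = 0.04623 m.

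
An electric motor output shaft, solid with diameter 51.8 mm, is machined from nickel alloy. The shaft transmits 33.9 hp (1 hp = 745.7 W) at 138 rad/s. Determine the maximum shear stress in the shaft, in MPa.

6.71 MPa

ω = 138 rad/s, so T = P/ω = 33.9×745.7 / 138.0 = 183.2 N·m.
J = πd⁴/32 = π(0.0518)⁴/32 = 7.068×10^-7 m⁴.
τ_max = T·r/J = 183.2 × 0.0259 / 7.068×10^-7 = 6.712×10^6 Pa.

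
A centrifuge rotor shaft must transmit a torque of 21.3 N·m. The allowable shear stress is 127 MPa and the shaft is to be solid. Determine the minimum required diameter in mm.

9.49 mm

For a solid shaft τ_max = 16T/(πd³), so d = (16T/(π τ_allow))^(1/3) = (16·21.30/(π·1.27×10^8))^(1/3) = 0.009488 m.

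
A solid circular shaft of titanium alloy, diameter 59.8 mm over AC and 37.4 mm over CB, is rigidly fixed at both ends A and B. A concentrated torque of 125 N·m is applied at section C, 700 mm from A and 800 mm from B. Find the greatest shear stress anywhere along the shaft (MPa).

Compatibility: T_A·a/J_AC = T_B·b/J_CB with T_A + T_B = T₀.
J_AC = 1.26×10^-6 m⁴, J_CB = 1.92×10^-7 m⁴, so T_A = T₀·(J_AC/a)/((J_AC/a)+(J_CB/b)) = 110.2 N·m, T_B = 14.76 N·m.
τ in each portion: τ_AC = 2.63×10^6 Pa, τ_CB = 1.44×10^6 Pa; maximum is in AC.
τ_max = T_AC·r/J = 110.2·0.0299/1.26×10^-6 = 2.626×10^6 Pa.

2.63 MPa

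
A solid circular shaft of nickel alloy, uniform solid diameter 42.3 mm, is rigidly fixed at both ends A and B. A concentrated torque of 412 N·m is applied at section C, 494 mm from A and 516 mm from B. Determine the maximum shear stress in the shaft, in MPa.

14.2 MPa

With uniform GJ and both ends fixed, compatibility θ_AC = θ_CB gives T_A·a = T_B·b, together with T_A + T_B = T₀.
T_A = T₀·b/(a+b) = 412.0·516/1010 = 210.5 N·m; T_B = 201.5 N·m.
τ in each portion: τ_AC = 1.42×10^7 Pa, τ_CB = 1.36×10^7 Pa; maximum is in AC.
τ_max = T_AC·r/J = 210.5·0.0211/3.14×10^-7 = 1.416×10^7 Pa.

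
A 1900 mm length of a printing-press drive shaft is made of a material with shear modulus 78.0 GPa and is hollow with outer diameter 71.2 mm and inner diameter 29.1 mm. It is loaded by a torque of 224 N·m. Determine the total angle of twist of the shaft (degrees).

0.127°

J = π(d_o⁴ − d_i⁴)/32 = π(0.0712⁴ − 0.0291⁴)/32 = 2.453×10^-6 m⁴.
θ = T·L/(G·J) = 224.0 × 1.90 / (78.0×10⁹ × 2.453×10^-6) = 2.225×10^-3 rad.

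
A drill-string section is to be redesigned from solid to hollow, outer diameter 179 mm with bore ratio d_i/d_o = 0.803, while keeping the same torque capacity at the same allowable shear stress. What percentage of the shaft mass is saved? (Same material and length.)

49.2 %

Equal τ_max and T ⇒ the solid shaft needs d_s³ = d_o³(1−k⁴), so d_s = 179·(1−0.803⁴)^(1/3) = 149.6 mm.
Area ratio A_h/A_s = d_o²(1−k²)/d_s² = (1−k²)/(1−k⁴)^(2/3) = 0.5082.
Mass saving = 1 − 0.5082 = 49.2 %.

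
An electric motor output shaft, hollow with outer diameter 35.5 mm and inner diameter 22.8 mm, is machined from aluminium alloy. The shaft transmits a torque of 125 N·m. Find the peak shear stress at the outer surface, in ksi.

2.49 ksi

J = π(d_o⁴ − d_i⁴)/32 = π(0.0355⁴ − 0.0228⁴)/32 = 1.294×10^-7 m⁴.
τ_max = T·r/J = 125.0 × 0.0177 / 1.294×10^-7 = 1.715×10^7 Pa.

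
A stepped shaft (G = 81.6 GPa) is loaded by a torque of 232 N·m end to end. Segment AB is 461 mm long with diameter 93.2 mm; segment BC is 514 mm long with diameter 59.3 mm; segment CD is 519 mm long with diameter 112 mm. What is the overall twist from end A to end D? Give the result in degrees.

0.0846°

J_AB = π(0.0932)⁴/32 = 7.41×10^-6 m⁴; J_BC = π(0.0593)⁴/32 = 1.21×10^-6 m⁴; J_CD = π(0.112)⁴/32 = 1.54×10^-5 m⁴.
θ = (T/G)·Σ L_i/J_i = (232.0/81.6×10⁹)·(0.461/7.41×10^-6 + 0.514/1.21×10^-6 + 0.519/1.54×10^-5) = 1.476×10^-3 rad.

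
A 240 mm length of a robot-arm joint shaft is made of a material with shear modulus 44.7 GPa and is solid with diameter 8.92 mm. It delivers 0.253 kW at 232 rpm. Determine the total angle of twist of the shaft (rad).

ω = 2π·232/60 = 24.29 rad/s, so T = P/ω = 0.253×10³ / 24.29 = 10.41 N·m.
J = πd⁴/32 = π(0.00892)⁴/32 = 6.215×10^-10 m⁴.
θ = T·L/(G·J) = 10.41 × 0.240 / (44.7×10⁹ × 6.215×10^-10) = 0.08996 rad.

0.0900 rad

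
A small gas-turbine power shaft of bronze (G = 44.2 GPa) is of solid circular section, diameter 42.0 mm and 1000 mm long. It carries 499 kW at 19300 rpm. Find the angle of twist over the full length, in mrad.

18.3 mrad

ω = 2π·19300/60 = 2021 rad/s, so T = P/ω = 499×10³ / 2021 = 246.9 N·m.
J = πd⁴/32 = π(0.0420)⁴/32 = 3.055×10^-7 m⁴.
θ = T·L/(G·J) = 246.9 × 1.00 / (44.2×10⁹ × 3.055×10^-7) = 0.01829 rad.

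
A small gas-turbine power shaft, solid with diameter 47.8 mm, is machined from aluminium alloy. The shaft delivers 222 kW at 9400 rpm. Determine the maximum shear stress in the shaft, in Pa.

ω = 2π·9400/60 = 984.4 rad/s, so T = P/ω = 222×10³ / 984.4 = 225.5 N·m.
J = πd⁴/32 = π(0.0478)⁴/32 = 5.125×10^-7 m⁴.
τ_max = T·r/J = 225.5 × 0.0239 / 5.125×10^-7 = 1.052×10^7 Pa.

1.05e7 Pa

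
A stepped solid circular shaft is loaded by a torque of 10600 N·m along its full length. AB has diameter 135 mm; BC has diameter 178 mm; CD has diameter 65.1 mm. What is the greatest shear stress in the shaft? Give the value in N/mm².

Under the same torque, τ_max = 16T/(πd³) is largest where d is smallest — segment CD (d = 65.1 mm).
τ_max = 16·10600/(π·(0.0651)³) = 1.957×10^8 Pa.

196 N/mm²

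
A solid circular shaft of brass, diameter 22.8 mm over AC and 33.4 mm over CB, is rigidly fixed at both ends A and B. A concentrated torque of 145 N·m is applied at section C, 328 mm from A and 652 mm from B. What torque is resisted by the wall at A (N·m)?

Compatibility: T_A·a/J_AC = T_B·b/J_CB with T_A + T_B = T₀.
J_AC = 2.65×10^-8 m⁴, J_CB = 1.22×10^-7 m⁴, so T_A = T₀·(J_AC/a)/((J_AC/a)+(J_CB/b)) = 43.72 N·m, T_B = 101.3 N·m.

43.7 N·m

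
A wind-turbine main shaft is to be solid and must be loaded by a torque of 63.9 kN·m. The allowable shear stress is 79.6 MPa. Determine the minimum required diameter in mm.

160 mm

For a solid shaft τ_max = 16T/(πd³), so d = (16T/(π τ_allow))^(1/3) = (16·63900/(π·7.96×10^7))^(1/3) = 0.1599 m.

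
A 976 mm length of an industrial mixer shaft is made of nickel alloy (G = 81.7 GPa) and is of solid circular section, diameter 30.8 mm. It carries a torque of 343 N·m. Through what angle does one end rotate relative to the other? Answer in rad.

J = πd⁴/32 = π(0.0308)⁴/32 = 8.835×10^-8 m⁴.
θ = T·L/(G·J) = 343.0 × 0.976 / (81.7×10⁹ × 8.835×10^-8) = 0.04638 rad.

0.0464 rad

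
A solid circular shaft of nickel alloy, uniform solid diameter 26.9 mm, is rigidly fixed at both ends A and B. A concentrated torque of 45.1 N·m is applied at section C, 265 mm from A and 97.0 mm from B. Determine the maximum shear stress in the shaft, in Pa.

8.64e6 Pa

With uniform GJ and both ends fixed, compatibility θ_AC = θ_CB gives T_A·a = T_B·b, together with T_A + T_B = T₀.
T_A = T₀·b/(a+b) = 45.10·97.0/362.0 = 12.08 N·m; T_B = 33.02 N·m.
τ in each portion: τ_AC = 3.16×10^6 Pa, τ_CB = 8.64×10^6 Pa; maximum is in CB.
τ_max = T_CB·r/J = 33.02·0.0135/5.14×10^-8 = 8.638×10^6 Pa.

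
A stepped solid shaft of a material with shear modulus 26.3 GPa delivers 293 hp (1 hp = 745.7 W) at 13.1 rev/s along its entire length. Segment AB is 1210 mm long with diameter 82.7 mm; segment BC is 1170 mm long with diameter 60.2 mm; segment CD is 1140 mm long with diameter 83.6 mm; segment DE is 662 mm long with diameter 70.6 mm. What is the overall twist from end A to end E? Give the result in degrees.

9.72°

ω = 2π·13.1 = 82.31 rad/s, so T = P/ω = 293×745.7 / 82.31 = 2654 N·m.
J_AB = π(0.0827)⁴/32 = 4.59×10^-6 m⁴; J_BC = π(0.0602)⁴/32 = 1.29×10^-6 m⁴; J_CD = π(0.0836)⁴/32 = 4.80×10^-6 m⁴; J_DE = π(0.0706)⁴/32 = 2.44×10^-6 m⁴.
θ = (T/G)·Σ L_i/J_i = (2654/26.3×10⁹)·(1.21/4.59×10^-6 + 1.17/1.29×10^-6 + 1.14/4.80×10^-6 + 0.662/2.44×10^-6) = 0.1696 rad.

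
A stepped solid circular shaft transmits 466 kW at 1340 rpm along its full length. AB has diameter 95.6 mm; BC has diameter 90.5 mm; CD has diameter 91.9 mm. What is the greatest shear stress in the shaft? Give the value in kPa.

22800 kPa

ω = 2π·1340/60 = 140.3 rad/s, so T = P/ω = 466×10³ / 140.3 = 3321 N·m.
Under the same torque, τ_max = 16T/(πd³) is largest where d is smallest — segment BC (d = 90.5 mm).
τ_max = 16·3321/(π·(0.0905)³) = 2.282×10^7 Pa.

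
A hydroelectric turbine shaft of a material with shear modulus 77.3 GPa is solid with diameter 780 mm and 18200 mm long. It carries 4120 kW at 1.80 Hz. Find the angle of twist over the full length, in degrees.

0.135°

ω = 2π·1.80 = 11.31 rad/s, so T = P/ω = 4120×10³ / 11.31 = 364300 N·m.
J = πd⁴/32 = π(0.780)⁴/32 = 0.03634 m⁴.
θ = T·L/(G·J) = 364300 × 18.2 / (77.3×10⁹ × 0.03634) = 2.360×10^-3 rad.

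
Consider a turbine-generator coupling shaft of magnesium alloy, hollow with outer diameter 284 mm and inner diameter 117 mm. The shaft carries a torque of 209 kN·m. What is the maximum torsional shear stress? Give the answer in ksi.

6.94 ksi

J = π(d_o⁴ − d_i⁴)/32 = π(0.284⁴ − 0.117⁴)/32 = 6.203×10^-4 m⁴.
τ_max = T·r/J = 209000 × 0.142 / 6.203×10^-4 = 4.785×10^7 Pa.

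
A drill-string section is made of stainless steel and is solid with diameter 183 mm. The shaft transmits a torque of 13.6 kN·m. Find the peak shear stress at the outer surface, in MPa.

J = πd⁴/32 = π(0.183)⁴/32 = 1.101×10^-4 m⁴.
τ_max = T·r/J = 13600 × 0.0915 / 1.101×10^-4 = 1.130×10^7 Pa.

11.3 MPa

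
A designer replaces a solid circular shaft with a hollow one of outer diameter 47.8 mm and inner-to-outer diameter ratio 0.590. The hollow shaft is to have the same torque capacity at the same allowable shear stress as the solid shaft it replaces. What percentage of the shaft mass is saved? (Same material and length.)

28.9 %

Equal τ_max and T ⇒ the solid shaft needs d_s³ = d_o³(1−k⁴), so d_s = 47.8·(1−0.590⁴)^(1/3) = 45.79 mm.
Area ratio A_h/A_s = d_o²(1−k²)/d_s² = (1−k²)/(1−k⁴)^(2/3) = 0.7105.
Mass saving = 1 − 0.7105 = 28.9 %.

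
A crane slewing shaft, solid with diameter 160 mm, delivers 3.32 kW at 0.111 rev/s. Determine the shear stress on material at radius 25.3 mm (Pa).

ω = 2π·0.111 = 0.6974 rad/s, so T = P/ω = 3.32×10³ / 0.6974 = 4760 N·m.
J = πd⁴/32 = π(0.160)⁴/32 = 6.434×10^-5 m⁴.
Shear stress varies linearly with radius: τ = T·r/J = 4760 × 0.0253 / 6.434×10^-5 = 1.872×10^6 Pa.

1.87e6 Pa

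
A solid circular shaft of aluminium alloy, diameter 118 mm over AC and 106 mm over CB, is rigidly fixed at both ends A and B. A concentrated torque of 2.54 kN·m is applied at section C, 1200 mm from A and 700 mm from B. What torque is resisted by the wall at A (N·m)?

1200 N·m

Compatibility: T_A·a/J_AC = T_B·b/J_CB with T_A + T_B = T₀.
J_AC = 1.90×10^-5 m⁴, J_CB = 1.24×10^-5 m⁴, so T_A = T₀·(J_AC/a)/((J_AC/a)+(J_CB/b)) = 1200 N·m, T_B = 1340 N·m.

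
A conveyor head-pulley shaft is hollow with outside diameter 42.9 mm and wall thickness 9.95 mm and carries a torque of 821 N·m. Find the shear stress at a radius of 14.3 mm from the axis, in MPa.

38.5 MPa

J = π(d_o⁴ − d_i⁴)/32 = π(0.0429⁴ − 0.0230⁴)/32 = 3.051×10^-7 m⁴.
Shear stress varies linearly with radius: τ = T·r/J = 821.0 × 0.0143 / 3.051×10^-7 = 3.849×10^7 Pa.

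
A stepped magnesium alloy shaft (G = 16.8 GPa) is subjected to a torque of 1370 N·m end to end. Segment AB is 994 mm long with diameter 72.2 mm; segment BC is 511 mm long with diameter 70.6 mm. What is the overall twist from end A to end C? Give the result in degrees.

2.72°

J_AB = π(0.0722)⁴/32 = 2.67×10^-6 m⁴; J_BC = π(0.0706)⁴/32 = 2.44×10^-6 m⁴.
θ = (T/G)·Σ L_i/J_i = (1370/16.8×10⁹)·(0.994/2.67×10^-6 + 0.511/2.44×10^-6) = 0.04747 rad.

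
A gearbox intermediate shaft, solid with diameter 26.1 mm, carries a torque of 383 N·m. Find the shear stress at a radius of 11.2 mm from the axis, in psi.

J = πd⁴/32 = π(0.0261)⁴/32 = 4.556×10^-8 m⁴.
Shear stress varies linearly with radius: τ = T·r/J = 383.0 × 0.0112 / 4.556×10^-8 = 9.416×10^7 Pa.

13700 psi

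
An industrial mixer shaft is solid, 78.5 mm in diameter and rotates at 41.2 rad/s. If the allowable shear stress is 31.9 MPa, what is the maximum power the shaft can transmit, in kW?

125 kW

J = πd⁴/32 = π(0.0785)⁴/32 = 3.728×10^-6 m⁴.
T_max = τ_allow·J/r = 3.19×10^7 × 3.728×10^-6 / 0.0393 = 3030 N·m.
ω = 41.2 rad/s, so P_max = T_max·ω = 1.248×10^5 W.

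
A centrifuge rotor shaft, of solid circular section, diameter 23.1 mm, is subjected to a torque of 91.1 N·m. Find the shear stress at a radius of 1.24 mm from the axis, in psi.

J = πd⁴/32 = π(0.0231)⁴/32 = 2.795×10^-8 m⁴.
Shear stress varies linearly with radius: τ = T·r/J = 91.10 × 0.00124 / 2.795×10^-8 = 4.041×10^6 Pa.

586 psi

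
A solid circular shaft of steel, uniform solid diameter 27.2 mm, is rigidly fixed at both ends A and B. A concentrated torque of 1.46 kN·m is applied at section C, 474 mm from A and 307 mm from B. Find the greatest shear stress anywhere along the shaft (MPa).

224 MPa

With uniform GJ and both ends fixed, compatibility θ_AC = θ_CB gives T_A·a = T_B·b, together with T_A + T_B = T₀.
T_A = T₀·b/(a+b) = 1460·307/781.0 = 573.9 N·m; T_B = 886.1 N·m.
τ in each portion: τ_AC = 1.45×10^8 Pa, τ_CB = 2.24×10^8 Pa; maximum is in CB.
τ_max = T_CB·r/J = 886.1·0.0136/5.37×10^-8 = 2.243×10^8 Pa.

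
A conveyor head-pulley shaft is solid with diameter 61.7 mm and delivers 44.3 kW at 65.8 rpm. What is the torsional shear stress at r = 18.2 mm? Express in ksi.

11.9 ksi

ω = 2π·65.8/60 = 6.891 rad/s, so T = P/ω = 44.3×10³ / 6.891 = 6429 N·m.
J = πd⁴/32 = π(0.0617)⁴/32 = 1.423×10^-6 m⁴.
Shear stress varies linearly with radius: τ = T·r/J = 6429 × 0.0182 / 1.423×10^-6 = 8.224×10^7 Pa.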